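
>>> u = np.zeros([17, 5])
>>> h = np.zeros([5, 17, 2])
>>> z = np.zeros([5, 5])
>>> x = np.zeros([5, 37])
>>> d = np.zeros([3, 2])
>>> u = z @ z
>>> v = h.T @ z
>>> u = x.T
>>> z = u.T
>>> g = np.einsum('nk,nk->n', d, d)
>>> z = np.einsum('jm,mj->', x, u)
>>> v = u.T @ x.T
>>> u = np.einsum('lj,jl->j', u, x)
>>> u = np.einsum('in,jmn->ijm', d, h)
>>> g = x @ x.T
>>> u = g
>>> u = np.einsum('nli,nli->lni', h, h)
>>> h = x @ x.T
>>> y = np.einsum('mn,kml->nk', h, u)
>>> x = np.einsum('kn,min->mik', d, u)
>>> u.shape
(17, 5, 2)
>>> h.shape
(5, 5)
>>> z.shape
()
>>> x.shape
(17, 5, 3)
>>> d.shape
(3, 2)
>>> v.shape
(5, 5)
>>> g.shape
(5, 5)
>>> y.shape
(5, 17)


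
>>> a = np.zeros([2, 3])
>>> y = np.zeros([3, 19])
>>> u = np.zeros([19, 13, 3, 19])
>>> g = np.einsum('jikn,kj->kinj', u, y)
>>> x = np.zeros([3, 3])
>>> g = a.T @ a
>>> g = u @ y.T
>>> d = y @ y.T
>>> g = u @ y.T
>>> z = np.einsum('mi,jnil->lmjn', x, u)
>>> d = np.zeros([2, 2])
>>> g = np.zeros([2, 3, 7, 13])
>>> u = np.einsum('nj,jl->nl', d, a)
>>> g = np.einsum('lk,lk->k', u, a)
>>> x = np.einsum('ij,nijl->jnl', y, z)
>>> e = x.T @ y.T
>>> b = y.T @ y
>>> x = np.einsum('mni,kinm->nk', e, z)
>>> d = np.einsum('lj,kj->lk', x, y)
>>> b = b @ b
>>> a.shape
(2, 3)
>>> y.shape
(3, 19)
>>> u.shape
(2, 3)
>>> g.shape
(3,)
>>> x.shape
(19, 19)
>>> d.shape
(19, 3)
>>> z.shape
(19, 3, 19, 13)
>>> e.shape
(13, 19, 3)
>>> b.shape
(19, 19)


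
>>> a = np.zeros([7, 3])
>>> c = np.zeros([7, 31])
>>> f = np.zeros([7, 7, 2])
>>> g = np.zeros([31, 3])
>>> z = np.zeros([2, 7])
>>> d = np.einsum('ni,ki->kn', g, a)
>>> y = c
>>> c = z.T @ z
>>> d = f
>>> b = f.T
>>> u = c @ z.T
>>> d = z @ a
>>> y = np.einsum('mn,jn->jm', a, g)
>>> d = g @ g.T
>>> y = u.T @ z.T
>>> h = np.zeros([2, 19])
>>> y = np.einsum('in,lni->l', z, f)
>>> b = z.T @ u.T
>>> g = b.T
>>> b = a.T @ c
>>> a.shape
(7, 3)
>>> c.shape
(7, 7)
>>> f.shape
(7, 7, 2)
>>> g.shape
(7, 7)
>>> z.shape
(2, 7)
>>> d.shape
(31, 31)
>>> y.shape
(7,)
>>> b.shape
(3, 7)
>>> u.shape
(7, 2)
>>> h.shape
(2, 19)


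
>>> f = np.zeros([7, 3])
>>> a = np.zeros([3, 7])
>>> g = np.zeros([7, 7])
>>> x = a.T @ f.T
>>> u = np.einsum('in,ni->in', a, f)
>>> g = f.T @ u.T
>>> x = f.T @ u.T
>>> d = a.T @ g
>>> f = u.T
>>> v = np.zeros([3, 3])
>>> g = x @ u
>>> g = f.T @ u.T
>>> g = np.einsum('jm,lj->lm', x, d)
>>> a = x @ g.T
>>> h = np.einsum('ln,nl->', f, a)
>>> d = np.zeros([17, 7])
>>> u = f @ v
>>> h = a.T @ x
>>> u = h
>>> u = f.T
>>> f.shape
(7, 3)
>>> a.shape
(3, 7)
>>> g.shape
(7, 3)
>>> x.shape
(3, 3)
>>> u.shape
(3, 7)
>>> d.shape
(17, 7)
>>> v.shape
(3, 3)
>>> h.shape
(7, 3)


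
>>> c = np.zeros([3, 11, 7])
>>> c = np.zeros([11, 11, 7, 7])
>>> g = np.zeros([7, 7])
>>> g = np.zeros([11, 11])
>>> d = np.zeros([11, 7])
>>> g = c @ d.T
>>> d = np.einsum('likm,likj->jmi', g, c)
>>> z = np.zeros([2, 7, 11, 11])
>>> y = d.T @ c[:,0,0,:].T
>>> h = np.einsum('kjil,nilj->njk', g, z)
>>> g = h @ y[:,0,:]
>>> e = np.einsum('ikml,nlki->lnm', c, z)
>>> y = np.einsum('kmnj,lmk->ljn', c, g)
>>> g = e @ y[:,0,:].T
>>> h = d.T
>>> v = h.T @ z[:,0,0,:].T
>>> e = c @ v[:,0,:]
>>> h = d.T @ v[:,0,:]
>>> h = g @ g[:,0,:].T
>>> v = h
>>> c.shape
(11, 11, 7, 7)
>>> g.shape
(7, 2, 2)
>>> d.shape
(7, 11, 11)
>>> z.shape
(2, 7, 11, 11)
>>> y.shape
(2, 7, 7)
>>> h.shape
(7, 2, 7)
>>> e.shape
(11, 11, 7, 2)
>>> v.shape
(7, 2, 7)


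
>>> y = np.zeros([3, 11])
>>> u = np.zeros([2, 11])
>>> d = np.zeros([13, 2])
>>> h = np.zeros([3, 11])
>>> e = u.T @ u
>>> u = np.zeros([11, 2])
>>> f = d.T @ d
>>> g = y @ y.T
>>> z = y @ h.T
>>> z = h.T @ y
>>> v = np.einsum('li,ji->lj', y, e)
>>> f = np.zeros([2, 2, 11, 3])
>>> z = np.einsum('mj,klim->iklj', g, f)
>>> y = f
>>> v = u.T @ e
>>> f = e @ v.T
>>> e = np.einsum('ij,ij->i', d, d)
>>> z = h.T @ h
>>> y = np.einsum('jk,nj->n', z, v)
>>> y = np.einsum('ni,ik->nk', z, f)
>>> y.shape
(11, 2)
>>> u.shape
(11, 2)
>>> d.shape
(13, 2)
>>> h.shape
(3, 11)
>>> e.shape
(13,)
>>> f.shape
(11, 2)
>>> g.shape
(3, 3)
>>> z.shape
(11, 11)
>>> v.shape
(2, 11)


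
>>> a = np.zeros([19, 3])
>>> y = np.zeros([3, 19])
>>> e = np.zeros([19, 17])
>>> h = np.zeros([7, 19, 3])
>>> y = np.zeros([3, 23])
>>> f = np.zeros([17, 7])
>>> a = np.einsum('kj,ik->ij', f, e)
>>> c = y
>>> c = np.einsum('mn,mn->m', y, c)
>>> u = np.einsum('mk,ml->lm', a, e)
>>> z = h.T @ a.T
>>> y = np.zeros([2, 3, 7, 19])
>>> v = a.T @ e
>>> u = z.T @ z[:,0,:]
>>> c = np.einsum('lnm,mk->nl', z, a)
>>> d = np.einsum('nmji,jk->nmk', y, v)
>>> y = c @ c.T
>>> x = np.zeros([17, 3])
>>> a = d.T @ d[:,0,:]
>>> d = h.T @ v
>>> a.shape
(17, 3, 17)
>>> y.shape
(19, 19)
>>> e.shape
(19, 17)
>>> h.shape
(7, 19, 3)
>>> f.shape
(17, 7)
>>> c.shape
(19, 3)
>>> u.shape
(19, 19, 19)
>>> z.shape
(3, 19, 19)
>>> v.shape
(7, 17)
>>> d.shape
(3, 19, 17)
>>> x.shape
(17, 3)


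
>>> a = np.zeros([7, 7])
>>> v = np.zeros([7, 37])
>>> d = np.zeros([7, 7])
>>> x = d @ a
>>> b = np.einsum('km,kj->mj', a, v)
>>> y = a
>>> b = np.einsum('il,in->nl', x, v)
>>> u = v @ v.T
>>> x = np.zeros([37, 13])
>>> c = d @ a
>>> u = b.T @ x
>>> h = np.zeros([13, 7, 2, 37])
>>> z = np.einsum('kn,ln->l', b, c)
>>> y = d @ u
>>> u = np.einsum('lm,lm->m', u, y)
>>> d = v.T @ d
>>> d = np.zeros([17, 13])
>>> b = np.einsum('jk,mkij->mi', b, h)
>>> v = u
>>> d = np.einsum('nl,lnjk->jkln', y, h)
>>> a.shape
(7, 7)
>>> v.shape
(13,)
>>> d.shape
(2, 37, 13, 7)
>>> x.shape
(37, 13)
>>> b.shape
(13, 2)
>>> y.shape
(7, 13)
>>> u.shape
(13,)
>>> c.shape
(7, 7)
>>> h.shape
(13, 7, 2, 37)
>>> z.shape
(7,)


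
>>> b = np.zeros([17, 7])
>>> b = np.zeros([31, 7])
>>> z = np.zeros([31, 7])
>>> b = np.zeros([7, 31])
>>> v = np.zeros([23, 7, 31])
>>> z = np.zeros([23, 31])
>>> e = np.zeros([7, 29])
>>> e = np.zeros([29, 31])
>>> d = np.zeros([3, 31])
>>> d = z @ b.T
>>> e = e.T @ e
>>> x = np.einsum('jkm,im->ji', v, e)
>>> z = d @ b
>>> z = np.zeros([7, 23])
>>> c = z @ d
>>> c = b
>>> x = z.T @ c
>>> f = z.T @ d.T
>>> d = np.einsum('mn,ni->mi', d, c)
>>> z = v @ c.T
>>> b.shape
(7, 31)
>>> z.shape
(23, 7, 7)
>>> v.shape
(23, 7, 31)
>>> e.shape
(31, 31)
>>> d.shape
(23, 31)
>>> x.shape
(23, 31)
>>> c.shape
(7, 31)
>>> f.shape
(23, 23)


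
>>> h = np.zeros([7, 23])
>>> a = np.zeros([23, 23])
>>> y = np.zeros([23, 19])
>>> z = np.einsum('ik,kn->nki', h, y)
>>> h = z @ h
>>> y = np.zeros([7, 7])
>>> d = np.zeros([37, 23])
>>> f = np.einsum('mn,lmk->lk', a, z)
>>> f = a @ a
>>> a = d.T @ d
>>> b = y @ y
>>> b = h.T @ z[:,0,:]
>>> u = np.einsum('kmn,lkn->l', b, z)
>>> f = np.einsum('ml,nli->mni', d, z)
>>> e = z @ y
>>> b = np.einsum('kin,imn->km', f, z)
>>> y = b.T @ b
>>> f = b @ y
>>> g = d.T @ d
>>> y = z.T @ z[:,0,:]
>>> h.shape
(19, 23, 23)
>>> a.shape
(23, 23)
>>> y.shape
(7, 23, 7)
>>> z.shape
(19, 23, 7)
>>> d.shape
(37, 23)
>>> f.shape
(37, 23)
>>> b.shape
(37, 23)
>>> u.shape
(19,)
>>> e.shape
(19, 23, 7)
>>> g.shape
(23, 23)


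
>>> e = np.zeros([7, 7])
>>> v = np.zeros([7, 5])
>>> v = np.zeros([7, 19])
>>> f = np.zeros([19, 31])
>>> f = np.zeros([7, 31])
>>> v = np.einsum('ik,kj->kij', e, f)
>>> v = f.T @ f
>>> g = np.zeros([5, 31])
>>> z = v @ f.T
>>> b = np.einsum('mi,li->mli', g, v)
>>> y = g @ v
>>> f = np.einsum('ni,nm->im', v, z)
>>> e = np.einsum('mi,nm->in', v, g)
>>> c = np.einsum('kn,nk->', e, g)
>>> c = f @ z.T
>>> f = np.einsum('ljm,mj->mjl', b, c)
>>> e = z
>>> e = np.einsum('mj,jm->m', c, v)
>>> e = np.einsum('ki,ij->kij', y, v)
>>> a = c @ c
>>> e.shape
(5, 31, 31)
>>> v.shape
(31, 31)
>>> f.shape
(31, 31, 5)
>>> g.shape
(5, 31)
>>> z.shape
(31, 7)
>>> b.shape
(5, 31, 31)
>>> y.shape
(5, 31)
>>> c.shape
(31, 31)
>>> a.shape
(31, 31)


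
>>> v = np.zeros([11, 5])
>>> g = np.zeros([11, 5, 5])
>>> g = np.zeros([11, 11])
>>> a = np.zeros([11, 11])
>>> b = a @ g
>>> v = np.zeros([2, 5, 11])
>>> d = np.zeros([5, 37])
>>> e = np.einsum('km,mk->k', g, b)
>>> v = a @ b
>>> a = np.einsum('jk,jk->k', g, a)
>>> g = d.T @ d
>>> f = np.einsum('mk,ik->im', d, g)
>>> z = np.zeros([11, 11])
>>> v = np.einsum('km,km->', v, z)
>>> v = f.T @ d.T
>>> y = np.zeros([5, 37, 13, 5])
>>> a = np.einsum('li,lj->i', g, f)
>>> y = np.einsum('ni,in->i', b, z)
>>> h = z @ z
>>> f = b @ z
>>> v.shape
(5, 5)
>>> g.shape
(37, 37)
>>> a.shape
(37,)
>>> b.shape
(11, 11)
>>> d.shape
(5, 37)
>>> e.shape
(11,)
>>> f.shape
(11, 11)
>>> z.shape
(11, 11)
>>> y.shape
(11,)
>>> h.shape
(11, 11)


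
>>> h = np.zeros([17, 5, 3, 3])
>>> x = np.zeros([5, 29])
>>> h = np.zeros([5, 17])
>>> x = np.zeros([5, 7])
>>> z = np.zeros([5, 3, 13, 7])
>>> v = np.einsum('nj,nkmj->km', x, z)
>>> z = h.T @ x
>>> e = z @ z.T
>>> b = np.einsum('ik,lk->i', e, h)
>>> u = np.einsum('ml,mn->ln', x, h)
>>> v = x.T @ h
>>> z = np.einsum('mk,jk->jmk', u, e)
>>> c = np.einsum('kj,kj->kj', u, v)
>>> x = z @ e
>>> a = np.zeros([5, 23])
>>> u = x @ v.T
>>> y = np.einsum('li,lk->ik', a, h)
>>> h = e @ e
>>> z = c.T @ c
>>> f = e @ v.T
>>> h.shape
(17, 17)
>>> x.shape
(17, 7, 17)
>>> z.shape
(17, 17)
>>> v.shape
(7, 17)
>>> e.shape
(17, 17)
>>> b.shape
(17,)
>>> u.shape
(17, 7, 7)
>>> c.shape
(7, 17)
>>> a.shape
(5, 23)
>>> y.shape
(23, 17)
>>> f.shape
(17, 7)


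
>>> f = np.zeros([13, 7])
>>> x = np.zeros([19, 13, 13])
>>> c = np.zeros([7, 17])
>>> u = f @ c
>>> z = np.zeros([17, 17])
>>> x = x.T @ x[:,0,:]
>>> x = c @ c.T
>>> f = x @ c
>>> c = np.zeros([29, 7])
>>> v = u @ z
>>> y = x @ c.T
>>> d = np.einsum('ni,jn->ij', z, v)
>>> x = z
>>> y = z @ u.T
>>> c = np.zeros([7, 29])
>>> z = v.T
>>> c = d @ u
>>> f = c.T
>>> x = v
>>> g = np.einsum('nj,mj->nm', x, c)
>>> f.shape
(17, 17)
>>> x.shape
(13, 17)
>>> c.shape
(17, 17)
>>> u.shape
(13, 17)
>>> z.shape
(17, 13)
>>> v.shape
(13, 17)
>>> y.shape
(17, 13)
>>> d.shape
(17, 13)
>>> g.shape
(13, 17)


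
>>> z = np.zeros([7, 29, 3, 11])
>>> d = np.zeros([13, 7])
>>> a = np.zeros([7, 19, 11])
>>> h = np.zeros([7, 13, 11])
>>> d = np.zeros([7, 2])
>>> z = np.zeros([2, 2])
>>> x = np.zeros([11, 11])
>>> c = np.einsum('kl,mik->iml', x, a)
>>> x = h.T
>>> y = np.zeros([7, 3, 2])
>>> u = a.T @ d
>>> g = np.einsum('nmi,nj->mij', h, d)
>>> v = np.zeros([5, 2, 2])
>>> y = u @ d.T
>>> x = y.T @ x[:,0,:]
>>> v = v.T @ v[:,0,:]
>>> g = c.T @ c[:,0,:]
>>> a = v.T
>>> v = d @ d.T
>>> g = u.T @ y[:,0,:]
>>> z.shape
(2, 2)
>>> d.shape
(7, 2)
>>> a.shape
(2, 2, 2)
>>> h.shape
(7, 13, 11)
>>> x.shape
(7, 19, 7)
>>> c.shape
(19, 7, 11)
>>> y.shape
(11, 19, 7)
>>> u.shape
(11, 19, 2)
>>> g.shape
(2, 19, 7)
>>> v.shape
(7, 7)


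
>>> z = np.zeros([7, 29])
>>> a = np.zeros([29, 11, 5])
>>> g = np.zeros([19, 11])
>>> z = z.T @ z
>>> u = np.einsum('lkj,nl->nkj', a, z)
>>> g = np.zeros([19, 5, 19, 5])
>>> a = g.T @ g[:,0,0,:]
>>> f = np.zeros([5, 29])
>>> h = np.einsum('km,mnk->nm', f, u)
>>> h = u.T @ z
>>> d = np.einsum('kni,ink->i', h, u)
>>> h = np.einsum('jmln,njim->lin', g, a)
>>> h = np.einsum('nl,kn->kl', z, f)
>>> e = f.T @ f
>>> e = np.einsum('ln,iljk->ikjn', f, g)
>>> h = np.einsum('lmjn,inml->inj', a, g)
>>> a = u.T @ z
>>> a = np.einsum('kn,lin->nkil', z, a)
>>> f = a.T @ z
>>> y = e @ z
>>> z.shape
(29, 29)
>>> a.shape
(29, 29, 11, 5)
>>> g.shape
(19, 5, 19, 5)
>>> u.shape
(29, 11, 5)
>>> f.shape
(5, 11, 29, 29)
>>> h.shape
(19, 5, 5)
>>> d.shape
(29,)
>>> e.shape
(19, 5, 19, 29)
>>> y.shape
(19, 5, 19, 29)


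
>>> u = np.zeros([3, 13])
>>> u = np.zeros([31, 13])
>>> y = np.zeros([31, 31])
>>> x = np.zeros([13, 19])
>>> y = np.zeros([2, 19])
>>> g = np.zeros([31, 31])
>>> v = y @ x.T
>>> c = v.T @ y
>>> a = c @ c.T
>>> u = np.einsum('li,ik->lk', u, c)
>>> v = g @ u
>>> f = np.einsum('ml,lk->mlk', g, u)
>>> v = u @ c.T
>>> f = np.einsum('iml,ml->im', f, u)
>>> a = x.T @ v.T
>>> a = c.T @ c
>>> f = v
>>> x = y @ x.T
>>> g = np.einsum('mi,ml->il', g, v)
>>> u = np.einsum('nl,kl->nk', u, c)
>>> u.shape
(31, 13)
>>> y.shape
(2, 19)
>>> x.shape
(2, 13)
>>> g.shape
(31, 13)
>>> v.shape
(31, 13)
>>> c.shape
(13, 19)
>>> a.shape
(19, 19)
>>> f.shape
(31, 13)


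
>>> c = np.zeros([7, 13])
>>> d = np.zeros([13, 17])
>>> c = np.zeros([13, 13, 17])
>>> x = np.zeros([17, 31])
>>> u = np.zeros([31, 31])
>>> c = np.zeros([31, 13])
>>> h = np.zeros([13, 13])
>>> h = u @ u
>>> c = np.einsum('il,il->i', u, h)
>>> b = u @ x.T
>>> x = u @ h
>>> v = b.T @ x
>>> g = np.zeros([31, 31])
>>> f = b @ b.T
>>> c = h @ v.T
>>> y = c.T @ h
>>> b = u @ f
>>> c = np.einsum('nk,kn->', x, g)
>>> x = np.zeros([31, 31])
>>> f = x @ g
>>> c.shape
()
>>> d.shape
(13, 17)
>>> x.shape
(31, 31)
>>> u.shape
(31, 31)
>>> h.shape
(31, 31)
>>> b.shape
(31, 31)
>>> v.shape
(17, 31)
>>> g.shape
(31, 31)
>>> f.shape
(31, 31)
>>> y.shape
(17, 31)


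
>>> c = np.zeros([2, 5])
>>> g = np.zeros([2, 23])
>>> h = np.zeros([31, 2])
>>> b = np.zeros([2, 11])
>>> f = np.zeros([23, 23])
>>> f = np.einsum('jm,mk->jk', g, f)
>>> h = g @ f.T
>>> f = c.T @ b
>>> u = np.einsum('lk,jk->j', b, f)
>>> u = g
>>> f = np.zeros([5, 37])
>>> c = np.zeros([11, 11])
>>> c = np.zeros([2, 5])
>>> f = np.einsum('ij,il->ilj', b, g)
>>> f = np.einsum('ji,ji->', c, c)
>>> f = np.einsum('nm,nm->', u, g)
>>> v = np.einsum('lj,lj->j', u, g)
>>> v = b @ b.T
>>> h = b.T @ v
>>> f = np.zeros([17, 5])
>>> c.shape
(2, 5)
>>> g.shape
(2, 23)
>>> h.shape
(11, 2)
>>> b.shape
(2, 11)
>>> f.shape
(17, 5)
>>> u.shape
(2, 23)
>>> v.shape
(2, 2)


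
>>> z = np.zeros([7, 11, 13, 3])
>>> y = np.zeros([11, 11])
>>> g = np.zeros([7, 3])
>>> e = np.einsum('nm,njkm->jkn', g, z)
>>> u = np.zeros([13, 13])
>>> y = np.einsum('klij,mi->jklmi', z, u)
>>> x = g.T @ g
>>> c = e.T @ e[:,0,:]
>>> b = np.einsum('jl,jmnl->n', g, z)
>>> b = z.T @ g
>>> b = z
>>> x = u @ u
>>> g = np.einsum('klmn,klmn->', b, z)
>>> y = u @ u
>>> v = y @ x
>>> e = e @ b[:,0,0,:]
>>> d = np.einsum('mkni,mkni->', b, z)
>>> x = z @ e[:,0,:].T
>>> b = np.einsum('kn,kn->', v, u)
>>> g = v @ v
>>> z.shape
(7, 11, 13, 3)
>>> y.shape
(13, 13)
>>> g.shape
(13, 13)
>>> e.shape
(11, 13, 3)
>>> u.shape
(13, 13)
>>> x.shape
(7, 11, 13, 11)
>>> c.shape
(7, 13, 7)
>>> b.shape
()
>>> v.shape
(13, 13)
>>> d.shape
()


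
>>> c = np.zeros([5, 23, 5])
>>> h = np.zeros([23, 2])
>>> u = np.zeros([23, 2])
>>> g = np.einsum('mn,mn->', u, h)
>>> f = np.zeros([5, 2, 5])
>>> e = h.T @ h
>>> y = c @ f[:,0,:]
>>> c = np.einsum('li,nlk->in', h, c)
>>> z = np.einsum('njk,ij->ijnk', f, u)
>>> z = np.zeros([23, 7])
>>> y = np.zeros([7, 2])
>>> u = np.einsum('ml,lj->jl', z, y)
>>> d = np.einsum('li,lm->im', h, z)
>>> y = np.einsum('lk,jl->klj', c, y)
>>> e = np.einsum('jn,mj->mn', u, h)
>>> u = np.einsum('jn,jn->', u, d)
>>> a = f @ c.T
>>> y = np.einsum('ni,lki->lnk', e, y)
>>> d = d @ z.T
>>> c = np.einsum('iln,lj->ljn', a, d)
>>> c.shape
(2, 23, 2)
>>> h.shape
(23, 2)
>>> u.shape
()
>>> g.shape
()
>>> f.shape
(5, 2, 5)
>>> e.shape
(23, 7)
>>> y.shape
(5, 23, 2)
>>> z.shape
(23, 7)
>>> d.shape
(2, 23)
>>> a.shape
(5, 2, 2)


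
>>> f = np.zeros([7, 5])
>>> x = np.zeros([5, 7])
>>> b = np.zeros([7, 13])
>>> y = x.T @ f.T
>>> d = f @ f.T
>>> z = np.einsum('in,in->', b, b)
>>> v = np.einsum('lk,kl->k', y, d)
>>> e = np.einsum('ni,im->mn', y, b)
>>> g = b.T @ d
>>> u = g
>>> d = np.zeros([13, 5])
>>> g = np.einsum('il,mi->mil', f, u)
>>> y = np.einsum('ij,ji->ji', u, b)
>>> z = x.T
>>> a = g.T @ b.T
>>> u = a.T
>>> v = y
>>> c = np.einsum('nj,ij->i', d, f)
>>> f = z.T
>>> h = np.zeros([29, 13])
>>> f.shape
(5, 7)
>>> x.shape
(5, 7)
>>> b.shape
(7, 13)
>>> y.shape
(7, 13)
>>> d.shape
(13, 5)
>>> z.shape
(7, 5)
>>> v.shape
(7, 13)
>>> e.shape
(13, 7)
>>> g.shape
(13, 7, 5)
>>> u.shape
(7, 7, 5)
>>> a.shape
(5, 7, 7)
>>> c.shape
(7,)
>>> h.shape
(29, 13)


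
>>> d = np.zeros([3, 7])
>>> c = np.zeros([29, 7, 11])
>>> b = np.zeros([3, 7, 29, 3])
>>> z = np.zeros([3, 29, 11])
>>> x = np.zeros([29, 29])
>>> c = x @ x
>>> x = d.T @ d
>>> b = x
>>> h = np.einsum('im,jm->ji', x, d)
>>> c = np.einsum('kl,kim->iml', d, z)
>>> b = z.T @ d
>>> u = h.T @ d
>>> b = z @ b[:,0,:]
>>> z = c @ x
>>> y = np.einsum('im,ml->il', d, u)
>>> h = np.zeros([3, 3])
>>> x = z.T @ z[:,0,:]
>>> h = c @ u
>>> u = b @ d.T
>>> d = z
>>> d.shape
(29, 11, 7)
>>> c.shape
(29, 11, 7)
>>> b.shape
(3, 29, 7)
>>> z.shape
(29, 11, 7)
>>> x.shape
(7, 11, 7)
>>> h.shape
(29, 11, 7)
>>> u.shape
(3, 29, 3)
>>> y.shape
(3, 7)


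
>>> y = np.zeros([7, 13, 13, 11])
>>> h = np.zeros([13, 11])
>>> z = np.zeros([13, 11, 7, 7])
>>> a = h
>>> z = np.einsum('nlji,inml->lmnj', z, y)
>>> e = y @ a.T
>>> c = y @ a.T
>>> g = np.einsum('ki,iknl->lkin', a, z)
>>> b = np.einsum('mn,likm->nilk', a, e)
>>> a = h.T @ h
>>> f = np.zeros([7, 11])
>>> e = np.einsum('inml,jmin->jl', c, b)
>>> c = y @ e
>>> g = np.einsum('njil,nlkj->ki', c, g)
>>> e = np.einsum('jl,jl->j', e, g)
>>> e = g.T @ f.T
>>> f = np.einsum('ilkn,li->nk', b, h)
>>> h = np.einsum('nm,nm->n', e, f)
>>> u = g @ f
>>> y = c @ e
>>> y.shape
(7, 13, 13, 7)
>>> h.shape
(13,)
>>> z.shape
(11, 13, 13, 7)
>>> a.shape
(11, 11)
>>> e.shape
(13, 7)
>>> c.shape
(7, 13, 13, 13)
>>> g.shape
(11, 13)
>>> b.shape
(11, 13, 7, 13)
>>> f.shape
(13, 7)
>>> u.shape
(11, 7)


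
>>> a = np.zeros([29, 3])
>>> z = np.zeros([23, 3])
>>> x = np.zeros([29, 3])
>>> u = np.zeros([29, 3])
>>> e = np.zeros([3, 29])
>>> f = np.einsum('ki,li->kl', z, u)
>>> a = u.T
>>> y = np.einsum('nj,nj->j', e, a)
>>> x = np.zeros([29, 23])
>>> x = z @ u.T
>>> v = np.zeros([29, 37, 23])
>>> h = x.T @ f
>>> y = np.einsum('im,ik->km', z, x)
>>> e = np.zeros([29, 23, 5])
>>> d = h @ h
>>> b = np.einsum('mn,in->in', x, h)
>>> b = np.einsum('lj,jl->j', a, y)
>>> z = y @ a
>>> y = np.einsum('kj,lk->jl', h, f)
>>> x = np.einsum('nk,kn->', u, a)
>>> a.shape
(3, 29)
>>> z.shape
(29, 29)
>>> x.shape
()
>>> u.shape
(29, 3)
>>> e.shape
(29, 23, 5)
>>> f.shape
(23, 29)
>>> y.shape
(29, 23)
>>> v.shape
(29, 37, 23)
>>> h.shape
(29, 29)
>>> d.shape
(29, 29)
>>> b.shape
(29,)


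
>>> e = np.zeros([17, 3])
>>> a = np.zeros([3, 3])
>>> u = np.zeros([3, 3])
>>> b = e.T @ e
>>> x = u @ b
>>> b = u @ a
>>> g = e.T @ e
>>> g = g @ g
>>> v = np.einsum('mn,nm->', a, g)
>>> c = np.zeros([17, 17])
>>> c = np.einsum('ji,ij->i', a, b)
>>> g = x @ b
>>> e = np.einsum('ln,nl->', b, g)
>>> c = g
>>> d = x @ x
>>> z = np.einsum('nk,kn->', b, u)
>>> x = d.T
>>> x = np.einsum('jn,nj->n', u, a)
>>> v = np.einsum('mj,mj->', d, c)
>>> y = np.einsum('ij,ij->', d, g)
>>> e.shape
()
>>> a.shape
(3, 3)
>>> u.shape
(3, 3)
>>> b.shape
(3, 3)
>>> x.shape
(3,)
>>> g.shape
(3, 3)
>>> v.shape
()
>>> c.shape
(3, 3)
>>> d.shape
(3, 3)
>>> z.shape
()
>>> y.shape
()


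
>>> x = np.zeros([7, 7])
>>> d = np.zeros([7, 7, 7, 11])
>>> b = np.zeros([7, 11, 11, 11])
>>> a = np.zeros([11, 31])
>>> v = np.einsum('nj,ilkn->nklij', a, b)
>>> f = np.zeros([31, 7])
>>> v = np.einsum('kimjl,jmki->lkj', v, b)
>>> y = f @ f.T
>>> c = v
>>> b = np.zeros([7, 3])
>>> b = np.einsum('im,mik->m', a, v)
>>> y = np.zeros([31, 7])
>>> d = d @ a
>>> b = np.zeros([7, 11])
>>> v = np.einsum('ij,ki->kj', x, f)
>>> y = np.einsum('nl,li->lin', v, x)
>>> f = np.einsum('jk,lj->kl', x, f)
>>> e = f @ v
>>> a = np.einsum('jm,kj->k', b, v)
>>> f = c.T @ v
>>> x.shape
(7, 7)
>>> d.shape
(7, 7, 7, 31)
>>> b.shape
(7, 11)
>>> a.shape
(31,)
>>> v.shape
(31, 7)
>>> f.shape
(7, 11, 7)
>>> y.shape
(7, 7, 31)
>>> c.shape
(31, 11, 7)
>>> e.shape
(7, 7)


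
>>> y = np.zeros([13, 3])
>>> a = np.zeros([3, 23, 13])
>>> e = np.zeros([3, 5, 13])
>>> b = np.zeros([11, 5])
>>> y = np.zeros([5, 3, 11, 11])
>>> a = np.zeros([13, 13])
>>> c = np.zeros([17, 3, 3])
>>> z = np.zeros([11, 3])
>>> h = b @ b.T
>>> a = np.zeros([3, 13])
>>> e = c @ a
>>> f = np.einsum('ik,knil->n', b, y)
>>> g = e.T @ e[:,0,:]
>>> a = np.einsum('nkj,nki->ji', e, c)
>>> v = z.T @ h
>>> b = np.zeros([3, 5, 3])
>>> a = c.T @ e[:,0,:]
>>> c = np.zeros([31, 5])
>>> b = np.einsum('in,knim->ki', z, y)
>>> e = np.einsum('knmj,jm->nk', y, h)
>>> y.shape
(5, 3, 11, 11)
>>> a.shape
(3, 3, 13)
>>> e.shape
(3, 5)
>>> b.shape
(5, 11)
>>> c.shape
(31, 5)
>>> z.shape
(11, 3)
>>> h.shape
(11, 11)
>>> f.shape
(3,)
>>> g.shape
(13, 3, 13)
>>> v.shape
(3, 11)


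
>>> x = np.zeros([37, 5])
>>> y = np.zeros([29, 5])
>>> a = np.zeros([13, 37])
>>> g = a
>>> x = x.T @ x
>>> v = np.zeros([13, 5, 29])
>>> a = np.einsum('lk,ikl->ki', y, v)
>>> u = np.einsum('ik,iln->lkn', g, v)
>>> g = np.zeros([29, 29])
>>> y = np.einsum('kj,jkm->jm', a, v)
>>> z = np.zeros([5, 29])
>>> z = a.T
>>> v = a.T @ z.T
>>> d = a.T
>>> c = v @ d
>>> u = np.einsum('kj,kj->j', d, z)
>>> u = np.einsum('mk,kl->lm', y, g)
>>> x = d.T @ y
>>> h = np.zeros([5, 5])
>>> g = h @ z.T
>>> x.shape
(5, 29)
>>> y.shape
(13, 29)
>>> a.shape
(5, 13)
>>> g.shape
(5, 13)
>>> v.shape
(13, 13)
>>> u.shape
(29, 13)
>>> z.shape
(13, 5)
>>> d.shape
(13, 5)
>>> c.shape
(13, 5)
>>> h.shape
(5, 5)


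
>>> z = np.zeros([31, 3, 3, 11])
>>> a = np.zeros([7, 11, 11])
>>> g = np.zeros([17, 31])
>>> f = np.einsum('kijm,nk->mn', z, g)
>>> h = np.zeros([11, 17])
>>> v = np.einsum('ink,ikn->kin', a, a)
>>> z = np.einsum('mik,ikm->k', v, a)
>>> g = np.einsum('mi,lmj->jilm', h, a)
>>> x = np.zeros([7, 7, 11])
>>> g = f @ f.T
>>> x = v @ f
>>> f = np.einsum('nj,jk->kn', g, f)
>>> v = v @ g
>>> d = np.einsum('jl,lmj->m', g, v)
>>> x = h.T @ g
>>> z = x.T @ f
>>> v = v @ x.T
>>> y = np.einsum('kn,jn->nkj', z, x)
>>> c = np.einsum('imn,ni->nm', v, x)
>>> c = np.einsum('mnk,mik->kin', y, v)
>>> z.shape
(11, 11)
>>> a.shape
(7, 11, 11)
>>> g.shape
(11, 11)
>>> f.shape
(17, 11)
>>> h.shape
(11, 17)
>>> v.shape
(11, 7, 17)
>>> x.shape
(17, 11)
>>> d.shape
(7,)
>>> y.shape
(11, 11, 17)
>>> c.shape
(17, 7, 11)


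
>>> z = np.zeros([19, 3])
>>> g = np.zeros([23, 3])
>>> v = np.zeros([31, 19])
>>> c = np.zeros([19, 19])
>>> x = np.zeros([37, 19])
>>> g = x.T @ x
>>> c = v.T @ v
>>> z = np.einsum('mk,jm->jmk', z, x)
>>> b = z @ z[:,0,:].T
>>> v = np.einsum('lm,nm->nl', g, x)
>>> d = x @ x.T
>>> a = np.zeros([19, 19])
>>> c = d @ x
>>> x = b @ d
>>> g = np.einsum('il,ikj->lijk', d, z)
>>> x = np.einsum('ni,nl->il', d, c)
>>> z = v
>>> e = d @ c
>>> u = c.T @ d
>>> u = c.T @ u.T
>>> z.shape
(37, 19)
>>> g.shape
(37, 37, 3, 19)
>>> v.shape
(37, 19)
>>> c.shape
(37, 19)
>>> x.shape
(37, 19)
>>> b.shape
(37, 19, 37)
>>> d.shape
(37, 37)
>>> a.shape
(19, 19)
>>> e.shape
(37, 19)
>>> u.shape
(19, 19)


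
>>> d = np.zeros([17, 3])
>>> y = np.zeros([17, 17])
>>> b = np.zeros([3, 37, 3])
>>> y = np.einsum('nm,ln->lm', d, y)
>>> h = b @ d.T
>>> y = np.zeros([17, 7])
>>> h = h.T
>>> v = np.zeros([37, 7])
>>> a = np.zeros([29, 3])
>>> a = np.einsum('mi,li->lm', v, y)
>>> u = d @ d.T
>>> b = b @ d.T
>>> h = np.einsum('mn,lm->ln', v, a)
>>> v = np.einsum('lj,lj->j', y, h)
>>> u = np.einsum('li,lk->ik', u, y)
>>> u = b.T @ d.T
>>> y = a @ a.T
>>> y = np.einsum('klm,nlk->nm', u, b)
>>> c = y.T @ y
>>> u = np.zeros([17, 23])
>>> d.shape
(17, 3)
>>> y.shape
(3, 17)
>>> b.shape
(3, 37, 17)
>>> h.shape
(17, 7)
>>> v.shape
(7,)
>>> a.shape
(17, 37)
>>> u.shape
(17, 23)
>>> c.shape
(17, 17)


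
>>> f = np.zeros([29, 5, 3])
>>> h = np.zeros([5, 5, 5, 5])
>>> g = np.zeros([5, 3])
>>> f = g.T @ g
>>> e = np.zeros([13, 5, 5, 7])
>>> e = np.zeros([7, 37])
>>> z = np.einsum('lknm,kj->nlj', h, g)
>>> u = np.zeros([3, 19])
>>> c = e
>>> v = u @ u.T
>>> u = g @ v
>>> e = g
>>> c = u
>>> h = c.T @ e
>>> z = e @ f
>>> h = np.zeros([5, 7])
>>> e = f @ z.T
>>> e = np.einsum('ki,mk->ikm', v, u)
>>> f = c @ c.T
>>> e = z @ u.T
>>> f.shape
(5, 5)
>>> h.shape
(5, 7)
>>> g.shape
(5, 3)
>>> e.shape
(5, 5)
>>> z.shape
(5, 3)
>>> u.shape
(5, 3)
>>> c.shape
(5, 3)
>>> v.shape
(3, 3)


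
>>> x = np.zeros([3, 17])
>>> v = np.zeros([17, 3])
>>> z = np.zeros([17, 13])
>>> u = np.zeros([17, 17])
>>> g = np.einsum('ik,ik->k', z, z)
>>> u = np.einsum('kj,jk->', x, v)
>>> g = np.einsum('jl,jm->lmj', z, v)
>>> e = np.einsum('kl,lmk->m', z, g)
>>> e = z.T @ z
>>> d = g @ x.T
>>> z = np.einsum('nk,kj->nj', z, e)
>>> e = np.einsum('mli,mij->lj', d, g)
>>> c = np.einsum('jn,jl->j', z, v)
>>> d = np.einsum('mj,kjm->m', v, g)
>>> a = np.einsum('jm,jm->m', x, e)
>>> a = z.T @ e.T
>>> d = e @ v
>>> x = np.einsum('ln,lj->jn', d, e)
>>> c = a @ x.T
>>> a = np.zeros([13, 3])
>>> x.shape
(17, 3)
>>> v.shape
(17, 3)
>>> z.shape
(17, 13)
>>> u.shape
()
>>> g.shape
(13, 3, 17)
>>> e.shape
(3, 17)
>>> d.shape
(3, 3)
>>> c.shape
(13, 17)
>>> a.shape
(13, 3)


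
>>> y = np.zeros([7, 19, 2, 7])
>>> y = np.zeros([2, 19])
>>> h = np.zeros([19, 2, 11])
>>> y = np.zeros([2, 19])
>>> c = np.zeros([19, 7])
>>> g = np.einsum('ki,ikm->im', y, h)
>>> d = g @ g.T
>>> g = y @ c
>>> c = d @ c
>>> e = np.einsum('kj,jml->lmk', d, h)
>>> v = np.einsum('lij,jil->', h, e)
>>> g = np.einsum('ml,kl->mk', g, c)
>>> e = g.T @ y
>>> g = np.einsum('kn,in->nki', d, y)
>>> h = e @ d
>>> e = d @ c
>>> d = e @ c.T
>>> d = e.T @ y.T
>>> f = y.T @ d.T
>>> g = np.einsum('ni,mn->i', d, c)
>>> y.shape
(2, 19)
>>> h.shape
(19, 19)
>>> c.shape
(19, 7)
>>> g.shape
(2,)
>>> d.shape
(7, 2)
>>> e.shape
(19, 7)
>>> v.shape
()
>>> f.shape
(19, 7)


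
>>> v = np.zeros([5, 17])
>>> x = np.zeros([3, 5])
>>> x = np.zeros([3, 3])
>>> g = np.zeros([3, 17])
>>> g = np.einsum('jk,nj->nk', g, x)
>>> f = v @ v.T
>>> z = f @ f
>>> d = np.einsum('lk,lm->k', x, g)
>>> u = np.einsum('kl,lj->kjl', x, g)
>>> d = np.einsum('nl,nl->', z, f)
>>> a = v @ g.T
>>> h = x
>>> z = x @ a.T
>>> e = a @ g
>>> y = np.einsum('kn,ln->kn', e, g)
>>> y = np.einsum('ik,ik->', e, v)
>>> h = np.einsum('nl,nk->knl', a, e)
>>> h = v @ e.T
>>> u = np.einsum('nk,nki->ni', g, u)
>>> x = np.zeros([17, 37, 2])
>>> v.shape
(5, 17)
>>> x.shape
(17, 37, 2)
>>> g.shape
(3, 17)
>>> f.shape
(5, 5)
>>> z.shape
(3, 5)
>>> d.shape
()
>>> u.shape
(3, 3)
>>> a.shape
(5, 3)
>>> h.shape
(5, 5)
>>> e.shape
(5, 17)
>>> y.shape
()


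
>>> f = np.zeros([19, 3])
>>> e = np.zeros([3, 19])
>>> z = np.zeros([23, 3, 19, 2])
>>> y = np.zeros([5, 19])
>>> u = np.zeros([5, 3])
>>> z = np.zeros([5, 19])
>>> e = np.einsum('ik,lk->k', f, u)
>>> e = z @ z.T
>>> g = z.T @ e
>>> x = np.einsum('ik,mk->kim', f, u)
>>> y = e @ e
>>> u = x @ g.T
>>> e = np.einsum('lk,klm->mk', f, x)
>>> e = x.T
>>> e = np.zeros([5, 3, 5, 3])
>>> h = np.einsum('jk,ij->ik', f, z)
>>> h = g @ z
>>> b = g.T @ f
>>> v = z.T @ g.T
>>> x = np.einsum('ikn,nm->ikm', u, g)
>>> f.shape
(19, 3)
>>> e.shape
(5, 3, 5, 3)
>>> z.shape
(5, 19)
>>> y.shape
(5, 5)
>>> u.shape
(3, 19, 19)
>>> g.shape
(19, 5)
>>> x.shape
(3, 19, 5)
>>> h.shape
(19, 19)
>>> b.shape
(5, 3)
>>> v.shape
(19, 19)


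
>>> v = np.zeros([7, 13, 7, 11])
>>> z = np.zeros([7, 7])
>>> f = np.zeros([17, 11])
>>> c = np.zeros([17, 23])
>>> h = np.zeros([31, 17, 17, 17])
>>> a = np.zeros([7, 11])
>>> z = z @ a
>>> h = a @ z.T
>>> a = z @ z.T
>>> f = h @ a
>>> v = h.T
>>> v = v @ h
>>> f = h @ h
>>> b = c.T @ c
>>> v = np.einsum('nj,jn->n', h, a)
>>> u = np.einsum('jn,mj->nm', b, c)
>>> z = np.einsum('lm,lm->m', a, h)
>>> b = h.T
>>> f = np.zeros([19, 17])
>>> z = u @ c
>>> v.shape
(7,)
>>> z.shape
(23, 23)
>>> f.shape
(19, 17)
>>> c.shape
(17, 23)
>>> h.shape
(7, 7)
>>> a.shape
(7, 7)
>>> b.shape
(7, 7)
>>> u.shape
(23, 17)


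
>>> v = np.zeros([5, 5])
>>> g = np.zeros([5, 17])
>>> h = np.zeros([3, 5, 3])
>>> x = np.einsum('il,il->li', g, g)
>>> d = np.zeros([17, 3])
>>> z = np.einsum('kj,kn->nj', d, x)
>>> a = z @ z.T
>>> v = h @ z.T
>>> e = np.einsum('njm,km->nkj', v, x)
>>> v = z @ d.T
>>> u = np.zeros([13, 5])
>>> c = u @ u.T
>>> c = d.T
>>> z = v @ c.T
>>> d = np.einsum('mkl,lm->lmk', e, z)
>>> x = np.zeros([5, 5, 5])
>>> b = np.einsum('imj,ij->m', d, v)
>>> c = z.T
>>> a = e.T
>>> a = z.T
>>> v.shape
(5, 17)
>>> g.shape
(5, 17)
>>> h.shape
(3, 5, 3)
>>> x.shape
(5, 5, 5)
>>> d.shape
(5, 3, 17)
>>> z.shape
(5, 3)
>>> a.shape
(3, 5)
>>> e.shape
(3, 17, 5)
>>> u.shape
(13, 5)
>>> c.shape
(3, 5)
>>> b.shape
(3,)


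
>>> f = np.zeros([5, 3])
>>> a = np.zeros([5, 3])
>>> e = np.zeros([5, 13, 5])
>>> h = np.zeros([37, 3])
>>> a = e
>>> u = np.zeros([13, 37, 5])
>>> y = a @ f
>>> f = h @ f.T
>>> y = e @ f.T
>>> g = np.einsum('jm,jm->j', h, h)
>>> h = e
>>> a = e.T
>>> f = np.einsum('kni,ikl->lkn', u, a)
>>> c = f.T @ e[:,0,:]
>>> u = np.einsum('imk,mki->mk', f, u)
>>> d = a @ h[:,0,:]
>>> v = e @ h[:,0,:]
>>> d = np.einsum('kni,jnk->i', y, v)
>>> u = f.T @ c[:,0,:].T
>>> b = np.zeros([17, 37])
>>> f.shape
(5, 13, 37)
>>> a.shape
(5, 13, 5)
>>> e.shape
(5, 13, 5)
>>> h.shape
(5, 13, 5)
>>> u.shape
(37, 13, 37)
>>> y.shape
(5, 13, 37)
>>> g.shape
(37,)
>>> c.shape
(37, 13, 5)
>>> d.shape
(37,)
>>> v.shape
(5, 13, 5)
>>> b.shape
(17, 37)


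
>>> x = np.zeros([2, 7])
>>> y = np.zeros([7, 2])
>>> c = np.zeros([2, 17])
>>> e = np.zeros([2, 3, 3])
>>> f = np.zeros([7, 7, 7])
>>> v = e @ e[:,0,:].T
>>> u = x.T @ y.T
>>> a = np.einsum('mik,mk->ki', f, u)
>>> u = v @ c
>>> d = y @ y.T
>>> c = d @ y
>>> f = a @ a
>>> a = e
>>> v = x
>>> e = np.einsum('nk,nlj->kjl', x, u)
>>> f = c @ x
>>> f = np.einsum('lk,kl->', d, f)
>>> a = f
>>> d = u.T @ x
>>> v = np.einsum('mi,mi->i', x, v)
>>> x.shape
(2, 7)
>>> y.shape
(7, 2)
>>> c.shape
(7, 2)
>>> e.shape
(7, 17, 3)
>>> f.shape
()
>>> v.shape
(7,)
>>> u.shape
(2, 3, 17)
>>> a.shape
()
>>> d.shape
(17, 3, 7)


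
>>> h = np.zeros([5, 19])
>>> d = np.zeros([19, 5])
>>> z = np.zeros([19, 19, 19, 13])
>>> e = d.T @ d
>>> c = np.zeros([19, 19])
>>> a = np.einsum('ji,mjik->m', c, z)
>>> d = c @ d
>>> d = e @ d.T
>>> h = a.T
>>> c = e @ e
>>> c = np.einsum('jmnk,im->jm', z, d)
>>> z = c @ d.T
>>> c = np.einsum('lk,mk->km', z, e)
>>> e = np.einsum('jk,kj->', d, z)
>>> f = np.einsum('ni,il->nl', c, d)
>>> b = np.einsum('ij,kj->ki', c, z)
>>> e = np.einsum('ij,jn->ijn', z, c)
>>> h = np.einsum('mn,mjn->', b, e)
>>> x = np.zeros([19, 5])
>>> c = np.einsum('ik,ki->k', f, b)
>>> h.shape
()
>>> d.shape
(5, 19)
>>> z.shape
(19, 5)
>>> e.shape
(19, 5, 5)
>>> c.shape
(19,)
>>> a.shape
(19,)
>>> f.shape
(5, 19)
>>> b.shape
(19, 5)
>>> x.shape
(19, 5)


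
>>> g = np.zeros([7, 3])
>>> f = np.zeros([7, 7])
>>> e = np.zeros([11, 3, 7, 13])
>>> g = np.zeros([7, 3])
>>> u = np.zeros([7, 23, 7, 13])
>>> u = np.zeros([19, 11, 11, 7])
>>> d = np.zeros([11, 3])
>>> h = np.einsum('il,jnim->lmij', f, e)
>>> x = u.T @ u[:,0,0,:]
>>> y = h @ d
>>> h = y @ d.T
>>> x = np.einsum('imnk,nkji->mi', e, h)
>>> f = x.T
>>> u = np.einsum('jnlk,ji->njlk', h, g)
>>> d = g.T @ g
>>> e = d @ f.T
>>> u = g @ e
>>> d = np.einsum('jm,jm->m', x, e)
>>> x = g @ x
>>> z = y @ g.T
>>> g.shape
(7, 3)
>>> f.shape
(11, 3)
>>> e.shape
(3, 11)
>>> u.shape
(7, 11)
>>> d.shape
(11,)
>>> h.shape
(7, 13, 7, 11)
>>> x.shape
(7, 11)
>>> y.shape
(7, 13, 7, 3)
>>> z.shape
(7, 13, 7, 7)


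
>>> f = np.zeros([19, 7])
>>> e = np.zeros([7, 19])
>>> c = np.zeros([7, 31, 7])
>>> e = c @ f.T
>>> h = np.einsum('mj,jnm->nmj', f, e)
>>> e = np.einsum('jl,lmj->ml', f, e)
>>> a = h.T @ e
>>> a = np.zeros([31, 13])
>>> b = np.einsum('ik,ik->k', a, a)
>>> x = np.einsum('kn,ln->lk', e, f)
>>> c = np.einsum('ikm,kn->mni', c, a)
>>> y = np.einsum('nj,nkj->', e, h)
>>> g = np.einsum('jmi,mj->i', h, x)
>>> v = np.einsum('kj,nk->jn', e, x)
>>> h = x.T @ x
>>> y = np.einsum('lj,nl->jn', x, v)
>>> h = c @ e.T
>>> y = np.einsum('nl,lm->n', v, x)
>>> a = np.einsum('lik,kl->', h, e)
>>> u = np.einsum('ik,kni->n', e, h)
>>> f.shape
(19, 7)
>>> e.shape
(31, 7)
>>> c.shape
(7, 13, 7)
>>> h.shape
(7, 13, 31)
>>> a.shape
()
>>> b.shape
(13,)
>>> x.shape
(19, 31)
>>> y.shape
(7,)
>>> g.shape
(7,)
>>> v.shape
(7, 19)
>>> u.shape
(13,)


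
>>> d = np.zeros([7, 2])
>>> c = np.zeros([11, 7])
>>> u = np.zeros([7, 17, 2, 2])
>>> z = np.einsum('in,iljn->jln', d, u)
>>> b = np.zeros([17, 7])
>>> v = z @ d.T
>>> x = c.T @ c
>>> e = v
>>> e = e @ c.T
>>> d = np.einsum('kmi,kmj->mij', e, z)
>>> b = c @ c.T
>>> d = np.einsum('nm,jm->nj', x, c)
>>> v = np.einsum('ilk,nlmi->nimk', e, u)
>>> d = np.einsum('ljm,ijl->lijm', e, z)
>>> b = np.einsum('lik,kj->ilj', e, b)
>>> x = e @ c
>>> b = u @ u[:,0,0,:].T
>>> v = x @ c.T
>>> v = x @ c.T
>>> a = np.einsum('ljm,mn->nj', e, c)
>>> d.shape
(2, 2, 17, 11)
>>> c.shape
(11, 7)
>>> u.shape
(7, 17, 2, 2)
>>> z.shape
(2, 17, 2)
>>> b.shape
(7, 17, 2, 7)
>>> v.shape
(2, 17, 11)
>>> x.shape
(2, 17, 7)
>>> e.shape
(2, 17, 11)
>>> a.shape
(7, 17)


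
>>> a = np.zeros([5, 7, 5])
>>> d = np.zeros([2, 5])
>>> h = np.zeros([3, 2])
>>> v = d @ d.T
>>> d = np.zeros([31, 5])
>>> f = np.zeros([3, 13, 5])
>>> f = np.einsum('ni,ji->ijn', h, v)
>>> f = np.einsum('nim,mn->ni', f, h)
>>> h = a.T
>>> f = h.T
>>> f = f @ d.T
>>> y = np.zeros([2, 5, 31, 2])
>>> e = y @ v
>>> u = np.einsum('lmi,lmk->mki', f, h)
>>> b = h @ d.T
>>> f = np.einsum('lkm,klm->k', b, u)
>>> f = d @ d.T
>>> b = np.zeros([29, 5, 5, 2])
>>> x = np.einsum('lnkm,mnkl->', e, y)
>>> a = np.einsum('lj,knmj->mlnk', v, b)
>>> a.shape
(5, 2, 5, 29)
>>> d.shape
(31, 5)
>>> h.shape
(5, 7, 5)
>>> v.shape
(2, 2)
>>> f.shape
(31, 31)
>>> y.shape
(2, 5, 31, 2)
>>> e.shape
(2, 5, 31, 2)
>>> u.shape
(7, 5, 31)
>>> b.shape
(29, 5, 5, 2)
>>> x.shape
()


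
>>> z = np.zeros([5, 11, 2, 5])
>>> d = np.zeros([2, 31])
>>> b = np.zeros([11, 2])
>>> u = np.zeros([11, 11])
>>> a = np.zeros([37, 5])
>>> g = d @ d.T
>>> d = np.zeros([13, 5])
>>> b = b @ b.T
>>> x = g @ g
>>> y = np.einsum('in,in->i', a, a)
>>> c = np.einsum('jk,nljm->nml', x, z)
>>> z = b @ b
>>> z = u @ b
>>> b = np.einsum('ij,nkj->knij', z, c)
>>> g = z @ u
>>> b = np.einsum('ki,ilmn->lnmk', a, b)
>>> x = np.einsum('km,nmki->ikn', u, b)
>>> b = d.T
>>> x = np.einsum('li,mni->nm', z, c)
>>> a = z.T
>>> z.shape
(11, 11)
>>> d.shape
(13, 5)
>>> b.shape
(5, 13)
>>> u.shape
(11, 11)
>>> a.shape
(11, 11)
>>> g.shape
(11, 11)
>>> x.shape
(5, 5)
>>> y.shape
(37,)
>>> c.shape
(5, 5, 11)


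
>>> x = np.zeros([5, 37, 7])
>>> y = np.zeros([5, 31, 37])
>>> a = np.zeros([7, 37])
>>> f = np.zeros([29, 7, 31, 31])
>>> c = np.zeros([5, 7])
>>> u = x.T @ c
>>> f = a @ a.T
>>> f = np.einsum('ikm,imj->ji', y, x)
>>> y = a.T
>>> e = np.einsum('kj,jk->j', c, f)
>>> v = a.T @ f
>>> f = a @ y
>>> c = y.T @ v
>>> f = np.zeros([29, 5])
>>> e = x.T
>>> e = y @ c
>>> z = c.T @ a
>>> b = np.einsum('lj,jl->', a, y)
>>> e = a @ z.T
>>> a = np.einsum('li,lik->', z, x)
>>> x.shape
(5, 37, 7)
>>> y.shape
(37, 7)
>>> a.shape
()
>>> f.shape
(29, 5)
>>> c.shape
(7, 5)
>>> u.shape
(7, 37, 7)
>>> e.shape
(7, 5)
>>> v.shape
(37, 5)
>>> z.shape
(5, 37)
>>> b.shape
()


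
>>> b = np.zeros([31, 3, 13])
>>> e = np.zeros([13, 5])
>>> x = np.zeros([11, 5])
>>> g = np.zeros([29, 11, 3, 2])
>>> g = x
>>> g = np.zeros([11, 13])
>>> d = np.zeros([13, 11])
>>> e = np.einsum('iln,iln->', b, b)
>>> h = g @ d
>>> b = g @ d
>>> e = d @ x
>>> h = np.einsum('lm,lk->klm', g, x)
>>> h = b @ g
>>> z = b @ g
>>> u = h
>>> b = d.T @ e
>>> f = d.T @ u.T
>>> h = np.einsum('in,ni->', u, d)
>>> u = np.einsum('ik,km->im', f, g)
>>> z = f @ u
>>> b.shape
(11, 5)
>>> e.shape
(13, 5)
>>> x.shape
(11, 5)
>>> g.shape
(11, 13)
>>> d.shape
(13, 11)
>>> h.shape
()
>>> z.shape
(11, 13)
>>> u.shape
(11, 13)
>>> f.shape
(11, 11)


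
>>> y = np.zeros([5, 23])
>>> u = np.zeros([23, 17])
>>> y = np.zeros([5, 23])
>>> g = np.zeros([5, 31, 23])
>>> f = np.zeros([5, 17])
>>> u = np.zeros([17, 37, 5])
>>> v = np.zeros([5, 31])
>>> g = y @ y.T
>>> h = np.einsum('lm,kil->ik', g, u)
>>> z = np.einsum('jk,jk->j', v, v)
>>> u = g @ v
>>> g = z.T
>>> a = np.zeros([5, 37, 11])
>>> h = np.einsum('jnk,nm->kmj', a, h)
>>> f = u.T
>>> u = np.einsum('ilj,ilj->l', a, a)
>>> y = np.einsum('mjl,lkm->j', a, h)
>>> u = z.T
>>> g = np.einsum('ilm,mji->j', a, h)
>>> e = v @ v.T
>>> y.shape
(37,)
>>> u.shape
(5,)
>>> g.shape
(17,)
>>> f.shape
(31, 5)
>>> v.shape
(5, 31)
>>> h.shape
(11, 17, 5)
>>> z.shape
(5,)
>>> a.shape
(5, 37, 11)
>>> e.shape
(5, 5)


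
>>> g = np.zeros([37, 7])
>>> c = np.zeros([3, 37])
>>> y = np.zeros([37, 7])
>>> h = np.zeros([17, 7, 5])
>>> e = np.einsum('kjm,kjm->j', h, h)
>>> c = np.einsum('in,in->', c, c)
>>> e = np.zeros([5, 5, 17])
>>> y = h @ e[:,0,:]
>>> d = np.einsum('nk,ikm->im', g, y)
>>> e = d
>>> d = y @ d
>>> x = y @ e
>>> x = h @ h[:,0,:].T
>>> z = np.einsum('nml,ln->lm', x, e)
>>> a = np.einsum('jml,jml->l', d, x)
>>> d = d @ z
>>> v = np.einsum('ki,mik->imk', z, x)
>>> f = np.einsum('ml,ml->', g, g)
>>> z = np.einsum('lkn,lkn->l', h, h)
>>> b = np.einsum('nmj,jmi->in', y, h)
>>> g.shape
(37, 7)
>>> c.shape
()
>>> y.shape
(17, 7, 17)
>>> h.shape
(17, 7, 5)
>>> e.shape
(17, 17)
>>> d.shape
(17, 7, 7)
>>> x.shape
(17, 7, 17)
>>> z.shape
(17,)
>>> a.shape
(17,)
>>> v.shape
(7, 17, 17)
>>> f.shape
()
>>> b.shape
(5, 17)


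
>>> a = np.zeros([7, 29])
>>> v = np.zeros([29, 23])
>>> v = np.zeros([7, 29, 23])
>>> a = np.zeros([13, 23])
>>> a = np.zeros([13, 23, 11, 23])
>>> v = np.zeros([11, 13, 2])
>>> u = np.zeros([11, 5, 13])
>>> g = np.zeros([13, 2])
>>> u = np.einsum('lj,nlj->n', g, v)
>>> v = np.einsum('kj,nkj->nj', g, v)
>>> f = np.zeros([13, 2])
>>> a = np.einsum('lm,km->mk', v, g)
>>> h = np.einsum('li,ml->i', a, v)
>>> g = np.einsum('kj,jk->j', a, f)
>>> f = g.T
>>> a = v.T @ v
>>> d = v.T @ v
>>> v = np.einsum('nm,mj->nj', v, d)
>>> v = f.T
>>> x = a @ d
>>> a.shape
(2, 2)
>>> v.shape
(13,)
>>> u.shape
(11,)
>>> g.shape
(13,)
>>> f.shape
(13,)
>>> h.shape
(13,)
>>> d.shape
(2, 2)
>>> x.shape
(2, 2)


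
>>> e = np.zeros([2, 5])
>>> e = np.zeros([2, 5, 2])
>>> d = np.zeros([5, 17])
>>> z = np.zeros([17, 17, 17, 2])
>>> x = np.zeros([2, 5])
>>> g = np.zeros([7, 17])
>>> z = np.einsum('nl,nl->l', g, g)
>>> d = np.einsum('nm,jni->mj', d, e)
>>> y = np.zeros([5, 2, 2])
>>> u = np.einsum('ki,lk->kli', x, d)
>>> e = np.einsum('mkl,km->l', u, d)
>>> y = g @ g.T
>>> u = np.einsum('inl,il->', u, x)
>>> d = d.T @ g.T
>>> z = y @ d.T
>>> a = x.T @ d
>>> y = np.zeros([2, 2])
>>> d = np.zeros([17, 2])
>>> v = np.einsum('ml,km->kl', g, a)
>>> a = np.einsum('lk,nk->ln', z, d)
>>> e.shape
(5,)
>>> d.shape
(17, 2)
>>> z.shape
(7, 2)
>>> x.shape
(2, 5)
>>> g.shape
(7, 17)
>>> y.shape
(2, 2)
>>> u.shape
()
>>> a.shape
(7, 17)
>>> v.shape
(5, 17)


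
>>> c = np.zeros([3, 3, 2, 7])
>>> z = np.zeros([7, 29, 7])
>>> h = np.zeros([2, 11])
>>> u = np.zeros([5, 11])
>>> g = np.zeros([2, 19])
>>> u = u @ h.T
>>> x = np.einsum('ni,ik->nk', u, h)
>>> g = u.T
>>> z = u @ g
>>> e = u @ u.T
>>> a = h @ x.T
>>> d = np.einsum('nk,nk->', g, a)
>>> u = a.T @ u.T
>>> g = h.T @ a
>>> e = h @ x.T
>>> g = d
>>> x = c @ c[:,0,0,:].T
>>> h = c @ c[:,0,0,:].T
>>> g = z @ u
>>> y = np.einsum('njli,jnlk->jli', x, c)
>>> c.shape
(3, 3, 2, 7)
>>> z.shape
(5, 5)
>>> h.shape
(3, 3, 2, 3)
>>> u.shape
(5, 5)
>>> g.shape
(5, 5)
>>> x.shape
(3, 3, 2, 3)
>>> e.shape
(2, 5)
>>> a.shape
(2, 5)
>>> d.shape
()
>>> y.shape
(3, 2, 3)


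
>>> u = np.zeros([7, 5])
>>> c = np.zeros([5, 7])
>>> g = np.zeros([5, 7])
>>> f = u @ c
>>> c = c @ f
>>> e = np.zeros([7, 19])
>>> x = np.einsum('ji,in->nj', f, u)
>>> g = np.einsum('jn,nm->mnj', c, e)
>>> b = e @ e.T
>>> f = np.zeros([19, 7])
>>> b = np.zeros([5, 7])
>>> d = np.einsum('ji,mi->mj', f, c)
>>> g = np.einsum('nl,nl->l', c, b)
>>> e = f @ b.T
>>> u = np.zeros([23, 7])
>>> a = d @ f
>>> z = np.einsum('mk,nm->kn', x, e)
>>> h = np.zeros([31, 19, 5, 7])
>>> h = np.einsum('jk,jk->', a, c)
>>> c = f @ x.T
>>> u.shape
(23, 7)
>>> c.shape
(19, 5)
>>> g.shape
(7,)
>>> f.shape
(19, 7)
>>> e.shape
(19, 5)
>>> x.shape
(5, 7)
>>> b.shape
(5, 7)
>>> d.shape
(5, 19)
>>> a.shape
(5, 7)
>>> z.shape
(7, 19)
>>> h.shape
()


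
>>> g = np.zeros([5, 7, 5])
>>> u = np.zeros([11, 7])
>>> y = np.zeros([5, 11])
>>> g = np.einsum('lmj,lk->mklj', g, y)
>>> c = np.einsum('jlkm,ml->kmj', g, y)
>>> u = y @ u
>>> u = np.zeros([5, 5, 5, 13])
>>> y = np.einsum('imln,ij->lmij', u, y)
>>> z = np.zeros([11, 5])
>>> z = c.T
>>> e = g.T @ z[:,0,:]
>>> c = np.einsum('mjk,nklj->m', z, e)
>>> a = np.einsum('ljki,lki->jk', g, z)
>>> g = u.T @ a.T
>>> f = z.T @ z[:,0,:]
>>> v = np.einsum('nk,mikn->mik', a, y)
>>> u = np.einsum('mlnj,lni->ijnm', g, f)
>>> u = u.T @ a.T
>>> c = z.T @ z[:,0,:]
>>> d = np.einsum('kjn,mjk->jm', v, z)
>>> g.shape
(13, 5, 5, 11)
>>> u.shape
(13, 5, 11, 11)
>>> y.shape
(5, 5, 5, 11)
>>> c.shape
(5, 5, 5)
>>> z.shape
(7, 5, 5)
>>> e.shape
(5, 5, 11, 5)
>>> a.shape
(11, 5)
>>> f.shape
(5, 5, 5)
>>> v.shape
(5, 5, 5)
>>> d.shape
(5, 7)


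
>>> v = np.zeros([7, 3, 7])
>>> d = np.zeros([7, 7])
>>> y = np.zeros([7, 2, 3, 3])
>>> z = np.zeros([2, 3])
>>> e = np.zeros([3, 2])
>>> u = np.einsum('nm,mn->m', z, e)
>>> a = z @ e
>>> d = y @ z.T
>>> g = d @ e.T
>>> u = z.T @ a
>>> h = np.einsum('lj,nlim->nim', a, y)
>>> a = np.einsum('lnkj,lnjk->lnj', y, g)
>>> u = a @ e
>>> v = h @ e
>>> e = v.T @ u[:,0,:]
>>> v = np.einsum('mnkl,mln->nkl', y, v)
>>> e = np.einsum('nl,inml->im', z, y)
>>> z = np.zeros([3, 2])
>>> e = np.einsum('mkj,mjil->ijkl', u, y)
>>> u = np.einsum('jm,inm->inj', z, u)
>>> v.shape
(2, 3, 3)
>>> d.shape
(7, 2, 3, 2)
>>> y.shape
(7, 2, 3, 3)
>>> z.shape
(3, 2)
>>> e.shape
(3, 2, 2, 3)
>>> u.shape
(7, 2, 3)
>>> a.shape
(7, 2, 3)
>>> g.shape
(7, 2, 3, 3)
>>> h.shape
(7, 3, 3)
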